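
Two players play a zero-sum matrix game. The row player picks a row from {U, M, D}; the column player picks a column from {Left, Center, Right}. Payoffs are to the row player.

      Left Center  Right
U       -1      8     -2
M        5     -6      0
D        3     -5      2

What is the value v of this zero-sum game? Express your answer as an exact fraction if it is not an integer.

6/17

Row minima: U → -2, M → -6, D → -5; maximin = -2.
Column maxima: Left → 5, Center → 8, Right → 2; minimax = 2.
-2 ≠ 2, so there is no saddle point; optimal play is mixed.
Left is strictly dominated by Right (it gives the row player strictly more in every row), so the column player never plays it.
With Left eliminated, M is strictly dominated by D (D gives the row player strictly more in every remaining column), so the row player never plays it.
On the remaining 2×2 (U, D vs Center, Right):
Let the row player play U with probability p. Expected payoff against Center: 8p + (-5)(1−p) = 13p − 5; against Right: (-2)p + 2(1−p) = −4p + 2.
Setting these equal: 13p − 5 = −4p + 2 ⇒ 17p = 7 ⇒ p = 7/17, and the value is (13)·(7/17) − 5 = 6/17.
For the column player: with q = P(Center), equating U's and D's payoffs gives 10q − 2 = −7q + 2 ⇒ q = 4/17.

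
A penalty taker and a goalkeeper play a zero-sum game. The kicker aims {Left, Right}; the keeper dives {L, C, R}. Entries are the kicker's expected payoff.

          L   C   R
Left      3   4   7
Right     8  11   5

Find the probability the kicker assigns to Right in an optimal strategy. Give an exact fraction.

Row minima: Left → 3, Right → 5; maximin = 5.
Column maxima: L → 8, C → 11, R → 7; minimax = 7.
5 ≠ 7, so there is no saddle point; optimal play is mixed.
C is strictly dominated by L (it gives the kicker strictly more in every row), so the keeper never plays it.
On the remaining 2×2 (Left, Right vs L, R):
Let the kicker play Left with probability p. Expected payoff against L: 3p + 8(1−p) = −5p + 8; against R: 7p + 5(1−p) = 2p + 5.
Setting these equal: −5p + 8 = 2p + 5 ⇒ −7p = -3 ⇒ p = 3/7, and the value is (-5)·(3/7) + 8 = 41/7.
For the keeper: with q = P(L), equating Left's and Right's payoffs gives −4q + 7 = 3q + 5 ⇒ q = 2/7.

4/7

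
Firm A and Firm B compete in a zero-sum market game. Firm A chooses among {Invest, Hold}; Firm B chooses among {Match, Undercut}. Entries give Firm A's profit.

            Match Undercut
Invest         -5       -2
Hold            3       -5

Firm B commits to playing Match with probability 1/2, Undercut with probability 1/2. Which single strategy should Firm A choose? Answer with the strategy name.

Hold

Expected payoff of Invest: (1/2)·(-5) + (1/2)·(-2) = -7/2.
Expected payoff of Hold: (1/2)·3 + (1/2)·(-5) = -1.
The largest is -1, so Firm A's best response is Hold.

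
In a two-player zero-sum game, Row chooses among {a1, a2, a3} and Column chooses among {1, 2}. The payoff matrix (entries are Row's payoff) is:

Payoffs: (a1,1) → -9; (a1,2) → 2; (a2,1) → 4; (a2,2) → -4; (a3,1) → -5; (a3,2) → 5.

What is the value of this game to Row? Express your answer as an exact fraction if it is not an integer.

0

Row minima: a1 → -9, a2 → -4, a3 → -5; maximin = -4.
Column maxima: 1 → 4, 2 → 5; minimax = 4.
-4 ≠ 4, so there is no saddle point; optimal play is mixed.
a1 is strictly dominated by a3, so Row never plays it.
On the remaining 2×2 (a2, a3 vs 1, 2):
Let Row play a2 with probability p. Expected payoff against 1: 4p + (-5)(1−p) = 9p − 5; against 2: (-4)p + 5(1−p) = −9p + 5.
Setting these equal: 9p − 5 = −9p + 5 ⇒ 18p = 10 ⇒ p = 5/9, and the value is (9)·(5/9) − 5 = 0.
For Column: with q = P(1), equating a2's and a3's payoffs gives 8q − 4 = −10q + 5 ⇒ q = 1/2.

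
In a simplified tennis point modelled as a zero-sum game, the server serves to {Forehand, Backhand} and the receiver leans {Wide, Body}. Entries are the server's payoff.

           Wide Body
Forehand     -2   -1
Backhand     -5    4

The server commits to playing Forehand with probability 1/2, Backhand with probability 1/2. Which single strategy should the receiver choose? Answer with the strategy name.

Wide

If the receiver plays Wide, the server's expected payoff is (1/2)·(-2) + (1/2)·(-5) = -7/2.
If the receiver plays Body, the server's expected payoff is (1/2)·(-1) + (1/2)·4 = 3/2.
The receiver minimizes the server's payoff; the smallest is -7/2, so the best response is Wide.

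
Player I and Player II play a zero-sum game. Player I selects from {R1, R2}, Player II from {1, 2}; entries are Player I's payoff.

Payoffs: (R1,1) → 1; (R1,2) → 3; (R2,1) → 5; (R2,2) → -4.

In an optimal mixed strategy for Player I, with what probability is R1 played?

Row minima: R1 → 1, R2 → -4; maximin = 1.
Column maxima: 1 → 5, 2 → 3; minimax = 3.
1 ≠ 3, so there is no saddle point; optimal play is mixed.
Let Player I play R1 with probability p. Expected payoff against 1: 1p + 5(1−p) = −4p + 5; against 2: 3p + (-4)(1−p) = 7p − 4.
Setting these equal: −4p + 5 = 7p − 4 ⇒ −11p = -9 ⇒ p = 9/11, and the value is (-4)·(9/11) + 5 = 19/11.
For Player II: with q = P(1), equating R1's and R2's payoffs gives −2q + 3 = 9q − 4 ⇒ q = 7/11.

9/11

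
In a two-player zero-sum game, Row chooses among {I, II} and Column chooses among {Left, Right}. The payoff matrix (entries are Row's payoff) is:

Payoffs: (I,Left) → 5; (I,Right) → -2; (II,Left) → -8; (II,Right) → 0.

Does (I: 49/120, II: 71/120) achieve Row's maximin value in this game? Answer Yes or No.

No

Against Left this mix gives (49/120)·5 + (71/120)·(-8) = -323/120.
Against Right this mix gives (49/120)·(-2) + (71/120)·0 = -49/60.
Column will play Left, holding Row to -323/120. Shifting weight toward the row that does better against Left would raise this floor (the equalizing mix achieves -16/15 against both Left and Right), so the proposed strategy is not optimal.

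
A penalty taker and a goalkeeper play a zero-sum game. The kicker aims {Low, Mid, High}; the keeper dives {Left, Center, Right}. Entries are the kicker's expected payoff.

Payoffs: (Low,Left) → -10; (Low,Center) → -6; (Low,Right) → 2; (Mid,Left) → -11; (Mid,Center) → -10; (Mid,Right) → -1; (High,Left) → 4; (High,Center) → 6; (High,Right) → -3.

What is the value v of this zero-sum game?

-22/19

Row minima: Low → -10, Mid → -11, High → -3; maximin = -3.
Column maxima: Left → 4, Center → 6, Right → 2; minimax = 2.
-3 ≠ 2, so there is no saddle point; optimal play is mixed.
Mid is strictly dominated by Low, so the kicker never plays it.
Center is strictly dominated by Left (it gives the kicker strictly more in every row), so the keeper never plays it.
On the remaining 2×2 (Low, High vs Left, Right):
Let the kicker play Low with probability p. Expected payoff against Left: (-10)p + 4(1−p) = −14p + 4; against Right: 2p + (-3)(1−p) = 5p − 3.
Setting these equal: −14p + 4 = 5p − 3 ⇒ −19p = -7 ⇒ p = 7/19, and the value is (-14)·(7/19) + 4 = -22/19.
For the keeper: with q = P(Left), equating Low's and High's payoffs gives −12q + 2 = 7q − 3 ⇒ q = 5/19.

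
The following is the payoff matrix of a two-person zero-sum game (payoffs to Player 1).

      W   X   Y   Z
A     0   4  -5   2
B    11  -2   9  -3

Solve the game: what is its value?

Row minima: A → -5, B → -3; maximin = -3.
Column maxima: W → 11, X → 4, Y → 9, Z → 2; minimax = 2.
-3 ≠ 2, so there is no saddle point; optimal play is mixed.
W is strictly dominated by Y (it gives Player 1 strictly more in every row), so Player 2 never plays it.
X is strictly dominated by Z (it gives Player 1 strictly more in every row), so Player 2 never plays it.
On the remaining 2×2 (A, B vs Y, Z):
Let Player 1 play A with probability p. Expected payoff against Y: (-5)p + 9(1−p) = −14p + 9; against Z: 2p + (-3)(1−p) = 5p − 3.
Setting these equal: −14p + 9 = 5p − 3 ⇒ −19p = -12 ⇒ p = 12/19, and the value is (-14)·(12/19) + 9 = 3/19.
For Player 2: with q = P(Y), equating A's and B's payoffs gives −7q + 2 = 12q − 3 ⇒ q = 5/19.

3/19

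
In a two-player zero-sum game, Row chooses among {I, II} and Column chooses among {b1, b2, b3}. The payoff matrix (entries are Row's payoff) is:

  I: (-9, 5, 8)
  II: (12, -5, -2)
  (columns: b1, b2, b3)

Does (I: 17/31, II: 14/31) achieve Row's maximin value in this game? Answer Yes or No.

Yes

Against b1 this mix gives (17/31)·(-9) + (14/31)·12 = 15/31.
Against b2 this mix gives (17/31)·5 + (14/31)·(-5) = 15/31.
Against b3 this mix gives (17/31)·8 + (14/31)·(-2) = 108/31.
All of Column's active replies (b1, b2) yield 15/31, and no column does worse for Row. The mix makes Column indifferent and guarantees 15/31, so it is optimal.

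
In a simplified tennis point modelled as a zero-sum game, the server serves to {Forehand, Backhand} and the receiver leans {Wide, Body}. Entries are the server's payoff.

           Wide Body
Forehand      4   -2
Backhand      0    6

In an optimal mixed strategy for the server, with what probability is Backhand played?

Row minima: Forehand → -2, Backhand → 0; maximin = 0.
Column maxima: Wide → 4, Body → 6; minimax = 4.
0 ≠ 4, so there is no saddle point; optimal play is mixed.
Let the server play Forehand with probability p. Expected payoff against Wide: 4p + 0(1−p) = 4p; against Body: (-2)p + 6(1−p) = −8p + 6.
Setting these equal: 4p = −8p + 6 ⇒ 12p = 6 ⇒ p = 1/2, and the value is (4)·(1/2) = 2.
For the receiver: with q = P(Wide), equating Forehand's and Backhand's payoffs gives 6q − 2 = −6q + 6 ⇒ q = 2/3.

1/2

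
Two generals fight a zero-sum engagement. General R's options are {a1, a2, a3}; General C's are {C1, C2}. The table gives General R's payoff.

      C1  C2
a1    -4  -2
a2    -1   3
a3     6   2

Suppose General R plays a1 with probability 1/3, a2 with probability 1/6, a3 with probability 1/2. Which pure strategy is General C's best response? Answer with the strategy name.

If General C plays C1, General R's expected payoff is (1/3)·(-4) + (1/6)·(-1) + (1/2)·6 = 3/2.
If General C plays C2, General R's expected payoff is (1/3)·(-2) + (1/6)·3 + (1/2)·2 = 5/6.
General C minimizes General R's payoff; the smallest is 5/6, so the best response is C2.

C2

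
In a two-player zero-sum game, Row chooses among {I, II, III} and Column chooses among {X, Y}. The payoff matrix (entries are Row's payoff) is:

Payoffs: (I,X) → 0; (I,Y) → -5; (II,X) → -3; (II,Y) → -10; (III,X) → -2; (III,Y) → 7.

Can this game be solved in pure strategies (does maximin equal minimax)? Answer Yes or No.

Row minima: I → -5, II → -10, III → -2; maximin = -2.
Column maxima: X → 0, Y → 7; minimax = 0.
-2 ≠ 0, so no pure-strategy equilibrium exists.

No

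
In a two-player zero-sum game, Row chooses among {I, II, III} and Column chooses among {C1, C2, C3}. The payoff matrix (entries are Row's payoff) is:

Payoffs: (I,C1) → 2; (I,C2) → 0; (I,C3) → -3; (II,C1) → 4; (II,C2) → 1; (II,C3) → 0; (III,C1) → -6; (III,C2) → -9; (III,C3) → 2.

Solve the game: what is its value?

1/6

Row minima: I → -3, II → 0, III → -9; maximin = 0.
Column maxima: C1 → 4, C2 → 1, C3 → 2; minimax = 1.
0 ≠ 1, so there is no saddle point; optimal play is mixed.
I is strictly dominated by II, so Row never plays it.
C1 is strictly dominated by C2 (it gives Row strictly more in every row), so Column never plays it.
On the remaining 2×2 (II, III vs C2, C3):
Let Row play II with probability p. Expected payoff against C2: 1p + (-9)(1−p) = 10p − 9; against C3: 0p + 2(1−p) = −2p + 2.
Setting these equal: 10p − 9 = −2p + 2 ⇒ 12p = 11 ⇒ p = 11/12, and the value is (10)·(11/12) − 9 = 1/6.
For Column: with q = P(C2), equating II's and III's payoffs gives q = −11q + 2 ⇒ q = 1/6.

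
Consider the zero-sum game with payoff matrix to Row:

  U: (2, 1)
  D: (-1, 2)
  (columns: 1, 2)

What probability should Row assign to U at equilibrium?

Row minima: U → 1, D → -1; maximin = 1.
Column maxima: 1 → 2, 2 → 2; minimax = 2.
1 ≠ 2, so there is no saddle point; optimal play is mixed.
Let Row play U with probability p. Expected payoff against 1: 2p + (-1)(1−p) = 3p − 1; against 2: 1p + 2(1−p) = −p + 2.
Setting these equal: 3p − 1 = −p + 2 ⇒ 4p = 3 ⇒ p = 3/4, and the value is (3)·(3/4) − 1 = 5/4.
For Column: with q = P(1), equating U's and D's payoffs gives q + 1 = −3q + 2 ⇒ q = 1/4.

3/4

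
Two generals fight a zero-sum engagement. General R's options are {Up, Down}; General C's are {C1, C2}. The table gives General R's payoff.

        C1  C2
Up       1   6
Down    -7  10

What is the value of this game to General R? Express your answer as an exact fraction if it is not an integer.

Row minima: Up → 1, Down → -7; maximin = 1.
Column maxima: C1 → 1, C2 → 10; minimax = 1.
Since maximin = minimax = 1, there is a saddle point and the value is 1.

1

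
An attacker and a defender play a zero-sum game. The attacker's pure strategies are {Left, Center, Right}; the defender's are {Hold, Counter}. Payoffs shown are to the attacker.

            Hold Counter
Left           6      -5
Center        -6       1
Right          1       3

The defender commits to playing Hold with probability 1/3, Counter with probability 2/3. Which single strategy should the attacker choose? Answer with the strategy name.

Expected payoff of Left: (1/3)·6 + (2/3)·(-5) = -4/3.
Expected payoff of Center: (1/3)·(-6) + (2/3)·1 = -4/3.
Expected payoff of Right: (1/3)·1 + (2/3)·3 = 7/3.
The largest is 7/3, so the attacker's best response is Right.

Right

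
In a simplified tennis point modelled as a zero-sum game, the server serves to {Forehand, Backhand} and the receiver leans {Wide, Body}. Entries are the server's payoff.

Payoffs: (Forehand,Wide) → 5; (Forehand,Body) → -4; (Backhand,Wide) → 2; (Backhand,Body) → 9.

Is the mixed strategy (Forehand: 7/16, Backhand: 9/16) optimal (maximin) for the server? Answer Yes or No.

Yes

Against Wide this mix gives (7/16)·5 + (9/16)·2 = 53/16.
Against Body this mix gives (7/16)·(-4) + (9/16)·9 = 53/16.
All of the receiver's active replies (Wide, Body) yield 53/16, and no column does worse for the server. The mix makes the receiver indifferent and guarantees 53/16, so it is optimal.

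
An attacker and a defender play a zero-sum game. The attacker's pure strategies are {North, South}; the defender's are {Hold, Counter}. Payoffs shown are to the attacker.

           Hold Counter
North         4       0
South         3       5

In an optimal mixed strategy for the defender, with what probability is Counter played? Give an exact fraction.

Row minima: North → 0, South → 3; maximin = 3.
Column maxima: Hold → 4, Counter → 5; minimax = 4.
3 ≠ 4, so there is no saddle point; optimal play is mixed.
Let the attacker play North with probability p. Expected payoff against Hold: 4p + 3(1−p) = p + 3; against Counter: 0p + 5(1−p) = −5p + 5.
Setting these equal: p + 3 = −5p + 5 ⇒ 6p = 2 ⇒ p = 1/3, and the value is (1)·(1/3) + 3 = 10/3.
For the defender: with q = P(Hold), equating North's and South's payoffs gives 4q = −2q + 5 ⇒ q = 5/6.

1/6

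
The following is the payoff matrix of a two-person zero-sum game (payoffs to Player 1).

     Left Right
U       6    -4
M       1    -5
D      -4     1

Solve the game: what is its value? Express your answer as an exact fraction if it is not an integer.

-2/3

Row minima: U → -4, M → -5, D → -4; maximin = -4.
Column maxima: Left → 6, Right → 1; minimax = 1.
-4 ≠ 1, so there is no saddle point; optimal play is mixed.
M is strictly dominated by U, so Player 1 never plays it.
On the remaining 2×2 (U, D vs Left, Right):
Let Player 1 play U with probability p. Expected payoff against Left: 6p + (-4)(1−p) = 10p − 4; against Right: (-4)p + 1(1−p) = −5p + 1.
Setting these equal: 10p − 4 = −5p + 1 ⇒ 15p = 5 ⇒ p = 1/3, and the value is (10)·(1/3) − 4 = -2/3.
For Player 2: with q = P(Left), equating U's and D's payoffs gives 10q − 4 = −5q + 1 ⇒ q = 1/3.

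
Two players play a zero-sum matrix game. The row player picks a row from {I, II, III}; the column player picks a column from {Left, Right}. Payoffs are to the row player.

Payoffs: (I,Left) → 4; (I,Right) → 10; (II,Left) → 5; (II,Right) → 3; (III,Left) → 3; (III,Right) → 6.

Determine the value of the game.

19/4

Row minima: I → 4, II → 3, III → 3; maximin = 4.
Column maxima: Left → 5, Right → 10; minimax = 5.
4 ≠ 5, so there is no saddle point; optimal play is mixed.
III is strictly dominated by I, so the row player never plays it.
On the remaining 2×2 (I, II vs Left, Right):
Let the row player play I with probability p. Expected payoff against Left: 4p + 5(1−p) = −p + 5; against Right: 10p + 3(1−p) = 7p + 3.
Setting these equal: −p + 5 = 7p + 3 ⇒ −8p = -2 ⇒ p = 1/4, and the value is (-1)·(1/4) + 5 = 19/4.
For the column player: with q = P(Left), equating I's and II's payoffs gives −6q + 10 = 2q + 3 ⇒ q = 7/8.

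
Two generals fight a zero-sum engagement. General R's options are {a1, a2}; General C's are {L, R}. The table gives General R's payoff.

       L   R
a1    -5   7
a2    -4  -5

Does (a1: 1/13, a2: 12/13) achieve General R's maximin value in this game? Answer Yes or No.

Against L this mix gives (1/13)·(-5) + (12/13)·(-4) = -53/13.
Against R this mix gives (1/13)·7 + (12/13)·(-5) = -53/13.
All of General C's active replies (L, R) yield -53/13, and no column does worse for General R. The mix makes General C indifferent and guarantees -53/13, so it is optimal.

Yes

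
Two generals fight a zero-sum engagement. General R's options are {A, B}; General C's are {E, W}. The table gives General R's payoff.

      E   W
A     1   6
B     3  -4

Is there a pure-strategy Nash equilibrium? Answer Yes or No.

Row minima: A → 1, B → -4; maximin = 1.
Column maxima: E → 3, W → 6; minimax = 3.
1 ≠ 3, so no pure-strategy equilibrium exists.

No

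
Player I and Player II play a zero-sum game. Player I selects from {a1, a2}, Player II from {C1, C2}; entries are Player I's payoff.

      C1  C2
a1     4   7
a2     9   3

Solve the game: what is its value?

17/3

Row minima: a1 → 4, a2 → 3; maximin = 4.
Column maxima: C1 → 9, C2 → 7; minimax = 7.
4 ≠ 7, so there is no saddle point; optimal play is mixed.
Let Player I play a1 with probability p. Expected payoff against C1: 4p + 9(1−p) = −5p + 9; against C2: 7p + 3(1−p) = 4p + 3.
Setting these equal: −5p + 9 = 4p + 3 ⇒ −9p = -6 ⇒ p = 2/3, and the value is (-5)·(2/3) + 9 = 17/3.
For Player II: with q = P(C1), equating a1's and a2's payoffs gives −3q + 7 = 6q + 3 ⇒ q = 4/9.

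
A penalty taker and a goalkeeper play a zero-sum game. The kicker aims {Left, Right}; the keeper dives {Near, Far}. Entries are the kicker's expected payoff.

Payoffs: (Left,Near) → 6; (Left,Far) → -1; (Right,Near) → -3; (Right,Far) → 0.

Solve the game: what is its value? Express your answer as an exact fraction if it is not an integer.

Row minima: Left → -1, Right → -3; maximin = -1.
Column maxima: Near → 6, Far → 0; minimax = 0.
-1 ≠ 0, so there is no saddle point; optimal play is mixed.
Let the kicker play Left with probability p. Expected payoff against Near: 6p + (-3)(1−p) = 9p − 3; against Far: (-1)p + 0(1−p) = −p.
Setting these equal: 9p − 3 = −p ⇒ 10p = 3 ⇒ p = 3/10, and the value is (9)·(3/10) − 3 = -3/10.
For the keeper: with q = P(Near), equating Left's and Right's payoffs gives 7q − 1 = −3q ⇒ q = 1/10.

-3/10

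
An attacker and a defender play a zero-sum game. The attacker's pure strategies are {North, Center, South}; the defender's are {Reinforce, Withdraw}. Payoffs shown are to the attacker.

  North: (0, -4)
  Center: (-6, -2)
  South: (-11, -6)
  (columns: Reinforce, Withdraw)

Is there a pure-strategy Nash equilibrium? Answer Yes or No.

Row minima: North → -4, Center → -6, South → -11; maximin = -4.
Column maxima: Reinforce → 0, Withdraw → -2; minimax = -2.
-4 ≠ -2, so no pure-strategy equilibrium exists.

No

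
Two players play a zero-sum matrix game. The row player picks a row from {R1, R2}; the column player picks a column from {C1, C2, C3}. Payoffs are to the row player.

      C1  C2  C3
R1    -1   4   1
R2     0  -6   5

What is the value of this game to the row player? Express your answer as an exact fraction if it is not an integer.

-6/11

Row minima: R1 → -1, R2 → -6; maximin = -1.
Column maxima: C1 → 0, C2 → 4, C3 → 5; minimax = 0.
-1 ≠ 0, so there is no saddle point; optimal play is mixed.
C3 is strictly dominated by C1 (it gives the row player strictly more in every row), so the column player never plays it.
On the remaining 2×2 (R1, R2 vs C1, C2):
Let the row player play R1 with probability p. Expected payoff against C1: (-1)p + 0(1−p) = −p; against C2: 4p + (-6)(1−p) = 10p − 6.
Setting these equal: −p = 10p − 6 ⇒ −11p = -6 ⇒ p = 6/11, and the value is (-1)·(6/11) = -6/11.
For the column player: with q = P(C1), equating R1's and R2's payoffs gives −5q + 4 = 6q − 6 ⇒ q = 10/11.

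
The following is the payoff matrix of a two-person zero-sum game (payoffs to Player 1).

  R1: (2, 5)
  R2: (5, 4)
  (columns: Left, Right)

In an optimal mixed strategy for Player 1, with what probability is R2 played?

Row minima: R1 → 2, R2 → 4; maximin = 4.
Column maxima: Left → 5, Right → 5; minimax = 5.
4 ≠ 5, so there is no saddle point; optimal play is mixed.
Let Player 1 play R1 with probability p. Expected payoff against Left: 2p + 5(1−p) = −3p + 5; against Right: 5p + 4(1−p) = p + 4.
Setting these equal: −3p + 5 = p + 4 ⇒ −4p = -1 ⇒ p = 1/4, and the value is (-3)·(1/4) + 5 = 17/4.
For Player 2: with q = P(Left), equating R1's and R2's payoffs gives −3q + 5 = q + 4 ⇒ q = 1/4.

3/4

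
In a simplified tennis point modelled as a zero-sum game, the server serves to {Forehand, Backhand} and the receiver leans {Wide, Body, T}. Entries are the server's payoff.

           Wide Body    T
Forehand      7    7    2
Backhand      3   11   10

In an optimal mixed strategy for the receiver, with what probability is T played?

1/3

Row minima: Forehand → 2, Backhand → 3; maximin = 3.
Column maxima: Wide → 7, Body → 11, T → 10; minimax = 7.
3 ≠ 7, so there is no saddle point; optimal play is mixed.
Body is strictly dominated by T (it gives the server strictly more in every row), so the receiver never plays it.
On the remaining 2×2 (Forehand, Backhand vs Wide, T):
Let the server play Forehand with probability p. Expected payoff against Wide: 7p + 3(1−p) = 4p + 3; against T: 2p + 10(1−p) = −8p + 10.
Setting these equal: 4p + 3 = −8p + 10 ⇒ 12p = 7 ⇒ p = 7/12, and the value is (4)·(7/12) + 3 = 16/3.
For the receiver: with q = P(Wide), equating Forehand's and Backhand's payoffs gives 5q + 2 = −7q + 10 ⇒ q = 2/3.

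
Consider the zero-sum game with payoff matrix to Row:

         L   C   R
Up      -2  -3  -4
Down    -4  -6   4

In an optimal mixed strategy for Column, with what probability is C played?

8/11

Row minima: Up → -4, Down → -6; maximin = -4.
Column maxima: L → -2, C → -3, R → 4; minimax = -3.
-4 ≠ -3, so there is no saddle point; optimal play is mixed.
L is strictly dominated by C (it gives Row strictly more in every row), so Column never plays it.
On the remaining 2×2 (Up, Down vs C, R):
Let Row play Up with probability p. Expected payoff against C: (-3)p + (-6)(1−p) = 3p − 6; against R: (-4)p + 4(1−p) = −8p + 4.
Setting these equal: 3p − 6 = −8p + 4 ⇒ 11p = 10 ⇒ p = 10/11, and the value is (3)·(10/11) − 6 = -36/11.
For Column: with q = P(C), equating Up's and Down's payoffs gives q − 4 = −10q + 4 ⇒ q = 8/11.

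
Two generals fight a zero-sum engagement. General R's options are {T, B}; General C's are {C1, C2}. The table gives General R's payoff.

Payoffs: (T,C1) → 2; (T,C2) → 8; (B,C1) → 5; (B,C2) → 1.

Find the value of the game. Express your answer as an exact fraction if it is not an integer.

19/5

Row minima: T → 2, B → 1; maximin = 2.
Column maxima: C1 → 5, C2 → 8; minimax = 5.
2 ≠ 5, so there is no saddle point; optimal play is mixed.
Let General R play T with probability p. Expected payoff against C1: 2p + 5(1−p) = −3p + 5; against C2: 8p + 1(1−p) = 7p + 1.
Setting these equal: −3p + 5 = 7p + 1 ⇒ −10p = -4 ⇒ p = 2/5, and the value is (-3)·(2/5) + 5 = 19/5.
For General C: with q = P(C1), equating T's and B's payoffs gives −6q + 8 = 4q + 1 ⇒ q = 7/10.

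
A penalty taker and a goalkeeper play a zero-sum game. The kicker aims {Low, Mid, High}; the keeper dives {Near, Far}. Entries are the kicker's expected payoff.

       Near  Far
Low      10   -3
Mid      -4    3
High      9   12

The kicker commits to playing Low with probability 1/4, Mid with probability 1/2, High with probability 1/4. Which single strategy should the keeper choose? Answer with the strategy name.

Near

If the keeper plays Near, the kicker's expected payoff is (1/4)·10 + (1/2)·(-4) + (1/4)·9 = 11/4.
If the keeper plays Far, the kicker's expected payoff is (1/4)·(-3) + (1/2)·3 + (1/4)·12 = 15/4.
The keeper minimizes the kicker's payoff; the smallest is 11/4, so the best response is Near.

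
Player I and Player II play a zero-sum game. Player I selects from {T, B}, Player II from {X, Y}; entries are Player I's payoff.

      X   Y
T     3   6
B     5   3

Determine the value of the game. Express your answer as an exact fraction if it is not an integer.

21/5

Row minima: T → 3, B → 3; maximin = 3.
Column maxima: X → 5, Y → 6; minimax = 5.
3 ≠ 5, so there is no saddle point; optimal play is mixed.
Let Player I play T with probability p. Expected payoff against X: 3p + 5(1−p) = −2p + 5; against Y: 6p + 3(1−p) = 3p + 3.
Setting these equal: −2p + 5 = 3p + 3 ⇒ −5p = -2 ⇒ p = 2/5, and the value is (-2)·(2/5) + 5 = 21/5.
For Player II: with q = P(X), equating T's and B's payoffs gives −3q + 6 = 2q + 3 ⇒ q = 3/5.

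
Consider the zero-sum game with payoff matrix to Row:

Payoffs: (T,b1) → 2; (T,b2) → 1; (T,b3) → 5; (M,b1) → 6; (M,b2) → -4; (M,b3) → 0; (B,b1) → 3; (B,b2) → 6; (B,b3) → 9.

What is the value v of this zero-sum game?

Row minima: T → 1, M → -4, B → 3; maximin = 3.
Column maxima: b1 → 6, b2 → 6, b3 → 9; minimax = 6.
3 ≠ 6, so there is no saddle point; optimal play is mixed.
T is strictly dominated by B, so Row never plays it.
b3 is strictly dominated by b2 (it gives Row strictly more in every row), so Column never plays it.
On the remaining 2×2 (M, B vs b1, b2):
Let Row play M with probability p. Expected payoff against b1: 6p + 3(1−p) = 3p + 3; against b2: (-4)p + 6(1−p) = −10p + 6.
Setting these equal: 3p + 3 = −10p + 6 ⇒ 13p = 3 ⇒ p = 3/13, and the value is (3)·(3/13) + 3 = 48/13.
For Column: with q = P(b1), equating M's and B's payoffs gives 10q − 4 = −3q + 6 ⇒ q = 10/13.

48/13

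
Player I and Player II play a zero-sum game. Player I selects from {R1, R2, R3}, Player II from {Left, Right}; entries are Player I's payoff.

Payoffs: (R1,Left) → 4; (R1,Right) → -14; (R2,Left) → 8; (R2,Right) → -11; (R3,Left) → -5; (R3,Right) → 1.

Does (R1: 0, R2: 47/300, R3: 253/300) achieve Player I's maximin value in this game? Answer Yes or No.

Against Left this mix gives (47/300)·8 + (253/300)·(-5) = -889/300.
Against Right this mix gives (47/300)·(-11) + (253/300)·1 = -22/25.
Player II will play Left, holding Player I to -889/300. Shifting weight toward the row that does better against Left would raise this floor (the equalizing mix achieves -47/25 against both Left and Right), so the proposed strategy is not optimal.

No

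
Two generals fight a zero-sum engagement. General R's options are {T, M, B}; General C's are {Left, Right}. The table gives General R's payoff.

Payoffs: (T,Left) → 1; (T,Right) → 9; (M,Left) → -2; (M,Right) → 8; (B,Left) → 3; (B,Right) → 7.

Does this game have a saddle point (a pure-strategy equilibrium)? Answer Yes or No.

Yes

Row minima: T → 1, M → -2, B → 3; maximin = 3.
Column maxima: Left → 3, Right → 9; minimax = 3.
maximin = minimax = 3, so a saddle point exists.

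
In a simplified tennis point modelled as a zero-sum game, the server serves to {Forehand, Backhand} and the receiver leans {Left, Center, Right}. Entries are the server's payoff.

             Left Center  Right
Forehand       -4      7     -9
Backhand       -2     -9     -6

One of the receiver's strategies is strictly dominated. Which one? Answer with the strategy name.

Right holds the server's payoff strictly below Left in every row: -9 < -4, -6 < -2.
So Left is strictly dominated for the receiver.

Left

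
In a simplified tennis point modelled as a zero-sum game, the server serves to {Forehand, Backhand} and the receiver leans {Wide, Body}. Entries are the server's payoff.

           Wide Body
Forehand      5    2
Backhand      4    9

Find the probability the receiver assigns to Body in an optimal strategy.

Row minima: Forehand → 2, Backhand → 4; maximin = 4.
Column maxima: Wide → 5, Body → 9; minimax = 5.
4 ≠ 5, so there is no saddle point; optimal play is mixed.
Let the server play Forehand with probability p. Expected payoff against Wide: 5p + 4(1−p) = p + 4; against Body: 2p + 9(1−p) = −7p + 9.
Setting these equal: p + 4 = −7p + 9 ⇒ 8p = 5 ⇒ p = 5/8, and the value is (1)·(5/8) + 4 = 37/8.
For the receiver: with q = P(Wide), equating Forehand's and Backhand's payoffs gives 3q + 2 = −5q + 9 ⇒ q = 7/8.

1/8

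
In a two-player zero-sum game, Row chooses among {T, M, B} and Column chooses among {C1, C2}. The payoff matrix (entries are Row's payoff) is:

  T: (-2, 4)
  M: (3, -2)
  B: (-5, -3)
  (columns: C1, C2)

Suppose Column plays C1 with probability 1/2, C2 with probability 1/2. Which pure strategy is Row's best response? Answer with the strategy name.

T

Expected payoff of T: (1/2)·(-2) + (1/2)·4 = 1.
Expected payoff of M: (1/2)·3 + (1/2)·(-2) = 1/2.
Expected payoff of B: (1/2)·(-5) + (1/2)·(-3) = -4.
The largest is 1, so Row's best response is T.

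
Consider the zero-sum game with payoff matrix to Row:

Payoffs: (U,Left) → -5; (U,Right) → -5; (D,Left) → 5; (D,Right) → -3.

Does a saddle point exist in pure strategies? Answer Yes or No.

Row minima: U → -5, D → -3; maximin = -3.
Column maxima: Left → 5, Right → -3; minimax = -3.
maximin = minimax = -3, so a saddle point exists.

Yes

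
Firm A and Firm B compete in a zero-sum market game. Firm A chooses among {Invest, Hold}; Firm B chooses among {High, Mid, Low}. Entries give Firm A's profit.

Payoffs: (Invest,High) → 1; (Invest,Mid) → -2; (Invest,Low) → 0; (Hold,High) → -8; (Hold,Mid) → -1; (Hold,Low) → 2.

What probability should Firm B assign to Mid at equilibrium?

9/10

Row minima: Invest → -2, Hold → -8; maximin = -2.
Column maxima: High → 1, Mid → -1, Low → 2; minimax = -1.
-2 ≠ -1, so there is no saddle point; optimal play is mixed.
Low is strictly dominated by Mid (it gives Firm A strictly more in every row), so Firm B never plays it.
On the remaining 2×2 (Invest, Hold vs High, Mid):
Let Firm A play Invest with probability p. Expected payoff against High: 1p + (-8)(1−p) = 9p − 8; against Mid: (-2)p + (-1)(1−p) = −p − 1.
Setting these equal: 9p − 8 = −p − 1 ⇒ 10p = 7 ⇒ p = 7/10, and the value is (9)·(7/10) − 8 = -17/10.
For Firm B: with q = P(High), equating Invest's and Hold's payoffs gives 3q − 2 = −7q − 1 ⇒ q = 1/10.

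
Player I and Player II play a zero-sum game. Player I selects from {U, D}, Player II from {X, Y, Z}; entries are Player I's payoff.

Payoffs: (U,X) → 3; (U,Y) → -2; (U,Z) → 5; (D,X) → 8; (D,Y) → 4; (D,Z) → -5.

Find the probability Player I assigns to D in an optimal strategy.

Row minima: U → -2, D → -5; maximin = -2.
Column maxima: X → 8, Y → 4, Z → 5; minimax = 4.
-2 ≠ 4, so there is no saddle point; optimal play is mixed.
X is strictly dominated by Y (it gives Player I strictly more in every row), so Player II never plays it.
On the remaining 2×2 (U, D vs Y, Z):
Let Player I play U with probability p. Expected payoff against Y: (-2)p + 4(1−p) = −6p + 4; against Z: 5p + (-5)(1−p) = 10p − 5.
Setting these equal: −6p + 4 = 10p − 5 ⇒ −16p = -9 ⇒ p = 9/16, and the value is (-6)·(9/16) + 4 = 5/8.
For Player II: with q = P(Y), equating U's and D's payoffs gives −7q + 5 = 9q − 5 ⇒ q = 5/8.

7/16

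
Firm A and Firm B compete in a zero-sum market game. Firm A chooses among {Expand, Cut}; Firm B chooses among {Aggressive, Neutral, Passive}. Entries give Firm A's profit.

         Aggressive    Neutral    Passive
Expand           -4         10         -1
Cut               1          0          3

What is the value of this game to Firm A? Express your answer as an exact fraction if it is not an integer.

Row minima: Expand → -4, Cut → 0; maximin = 0.
Column maxima: Aggressive → 1, Neutral → 10, Passive → 3; minimax = 1.
0 ≠ 1, so there is no saddle point; optimal play is mixed.
Passive is strictly dominated by Aggressive (it gives Firm A strictly more in every row), so Firm B never plays it.
On the remaining 2×2 (Expand, Cut vs Aggressive, Neutral):
Let Firm A play Expand with probability p. Expected payoff against Aggressive: (-4)p + 1(1−p) = −5p + 1; against Neutral: 10p + 0(1−p) = 10p.
Setting these equal: −5p + 1 = 10p ⇒ −15p = -1 ⇒ p = 1/15, and the value is (-5)·(1/15) + 1 = 2/3.
For Firm B: with q = P(Aggressive), equating Expand's and Cut's payoffs gives −14q + 10 = q ⇒ q = 2/3.

2/3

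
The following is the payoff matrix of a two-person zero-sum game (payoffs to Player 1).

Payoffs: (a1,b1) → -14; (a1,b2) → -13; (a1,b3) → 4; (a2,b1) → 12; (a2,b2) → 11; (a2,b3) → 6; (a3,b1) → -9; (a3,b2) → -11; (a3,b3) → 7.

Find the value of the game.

143/23

Row minima: a1 → -14, a2 → 6, a3 → -11; maximin = 6.
Column maxima: b1 → 12, b2 → 11, b3 → 7; minimax = 7.
6 ≠ 7, so there is no saddle point; optimal play is mixed.
a1 is strictly dominated by a2, so Player 1 never plays it.
With a1 eliminated, b1 is strictly dominated by b2 (it gives Player 1 strictly more in every remaining row), so Player 2 never plays it.
On the remaining 2×2 (a2, a3 vs b2, b3):
Let Player 1 play a2 with probability p. Expected payoff against b2: 11p + (-11)(1−p) = 22p − 11; against b3: 6p + 7(1−p) = −p + 7.
Setting these equal: 22p − 11 = −p + 7 ⇒ 23p = 18 ⇒ p = 18/23, and the value is (22)·(18/23) − 11 = 143/23.
For Player 2: with q = P(b2), equating a2's and a3's payoffs gives 5q + 6 = −18q + 7 ⇒ q = 1/23.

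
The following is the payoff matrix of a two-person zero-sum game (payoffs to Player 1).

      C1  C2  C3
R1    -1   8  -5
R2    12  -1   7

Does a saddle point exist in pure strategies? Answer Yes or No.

No

Row minima: R1 → -5, R2 → -1; maximin = -1.
Column maxima: C1 → 12, C2 → 8, C3 → 7; minimax = 7.
-1 ≠ 7, so no pure-strategy equilibrium exists.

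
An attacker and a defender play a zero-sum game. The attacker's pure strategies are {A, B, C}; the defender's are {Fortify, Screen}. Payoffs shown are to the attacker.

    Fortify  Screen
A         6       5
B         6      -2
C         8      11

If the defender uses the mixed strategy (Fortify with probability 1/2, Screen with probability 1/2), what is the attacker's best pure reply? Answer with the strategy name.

Expected payoff of A: (1/2)·6 + (1/2)·5 = 11/2.
Expected payoff of B: (1/2)·6 + (1/2)·(-2) = 2.
Expected payoff of C: (1/2)·8 + (1/2)·11 = 19/2.
The largest is 19/2, so the attacker's best response is C.

C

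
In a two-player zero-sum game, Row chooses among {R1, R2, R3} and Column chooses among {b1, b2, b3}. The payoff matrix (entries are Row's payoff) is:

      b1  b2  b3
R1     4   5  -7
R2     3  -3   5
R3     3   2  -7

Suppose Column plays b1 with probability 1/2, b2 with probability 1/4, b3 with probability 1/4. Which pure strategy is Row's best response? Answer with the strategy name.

Expected payoff of R1: (1/2)·4 + (1/4)·5 + (1/4)·(-7) = 3/2.
Expected payoff of R2: (1/2)·3 + (1/4)·(-3) + (1/4)·5 = 2.
Expected payoff of R3: (1/2)·3 + (1/4)·2 + (1/4)·(-7) = 1/4.
The largest is 2, so Row's best response is R2.

R2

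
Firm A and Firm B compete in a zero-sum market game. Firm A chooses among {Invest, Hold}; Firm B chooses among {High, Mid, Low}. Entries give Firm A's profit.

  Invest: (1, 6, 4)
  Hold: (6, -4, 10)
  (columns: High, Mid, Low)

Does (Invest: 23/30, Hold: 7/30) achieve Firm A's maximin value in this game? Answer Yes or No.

Against High this mix gives (23/30)·1 + (7/30)·6 = 13/6.
Against Mid this mix gives (23/30)·6 + (7/30)·(-4) = 11/3.
Against Low this mix gives (23/30)·4 + (7/30)·10 = 27/5.
Firm B will play High, holding Firm A to 13/6. Shifting weight toward the row that does better against High would raise this floor (the equalizing mix achieves 8/3 against both High and Mid), so the proposed strategy is not optimal.

No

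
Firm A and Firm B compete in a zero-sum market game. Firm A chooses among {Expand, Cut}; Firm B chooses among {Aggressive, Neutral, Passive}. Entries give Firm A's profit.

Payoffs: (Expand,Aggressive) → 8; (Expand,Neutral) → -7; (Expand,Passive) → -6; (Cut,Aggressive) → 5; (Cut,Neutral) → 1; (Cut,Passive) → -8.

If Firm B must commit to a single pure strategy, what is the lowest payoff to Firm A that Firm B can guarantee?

Column maxima: Aggressive → 8, Neutral → 1, Passive → -6.
The smallest of these is -6.

-6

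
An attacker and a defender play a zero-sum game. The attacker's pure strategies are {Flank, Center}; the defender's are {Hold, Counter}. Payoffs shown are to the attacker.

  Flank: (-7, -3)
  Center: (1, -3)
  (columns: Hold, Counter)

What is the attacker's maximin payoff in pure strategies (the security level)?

-3

Row minima: Flank → -7, Center → -3.
The best of these is -3.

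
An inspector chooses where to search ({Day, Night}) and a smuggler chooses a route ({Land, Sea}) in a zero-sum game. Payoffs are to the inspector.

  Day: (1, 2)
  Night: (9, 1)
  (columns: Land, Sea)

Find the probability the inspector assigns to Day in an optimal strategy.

8/9

Row minima: Day → 1, Night → 1; maximin = 1.
Column maxima: Land → 9, Sea → 2; minimax = 2.
1 ≠ 2, so there is no saddle point; optimal play is mixed.
Let the inspector play Day with probability p. Expected payoff against Land: 1p + 9(1−p) = −8p + 9; against Sea: 2p + 1(1−p) = p + 1.
Setting these equal: −8p + 9 = p + 1 ⇒ −9p = -8 ⇒ p = 8/9, and the value is (-8)·(8/9) + 9 = 17/9.
For the smuggler: with q = P(Land), equating Day's and Night's payoffs gives −q + 2 = 8q + 1 ⇒ q = 1/9.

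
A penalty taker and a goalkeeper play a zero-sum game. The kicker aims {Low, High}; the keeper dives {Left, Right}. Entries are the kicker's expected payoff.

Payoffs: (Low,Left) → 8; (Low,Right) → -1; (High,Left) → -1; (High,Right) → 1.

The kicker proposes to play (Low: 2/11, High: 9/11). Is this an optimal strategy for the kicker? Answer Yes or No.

Yes

Against Left this mix gives (2/11)·8 + (9/11)·(-1) = 7/11.
Against Right this mix gives (2/11)·(-1) + (9/11)·1 = 7/11.
All of the keeper's active replies (Left, Right) yield 7/11, and no column does worse for the kicker. The mix makes the keeper indifferent and guarantees 7/11, so it is optimal.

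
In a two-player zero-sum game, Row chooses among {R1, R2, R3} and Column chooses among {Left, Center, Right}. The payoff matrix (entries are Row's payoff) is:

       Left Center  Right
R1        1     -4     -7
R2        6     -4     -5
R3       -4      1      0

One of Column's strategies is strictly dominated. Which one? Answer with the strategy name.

Right holds Row's payoff strictly below Center in every row: -7 < -4, -5 < -4, 0 < 1.
So Center is strictly dominated for Column.

Center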